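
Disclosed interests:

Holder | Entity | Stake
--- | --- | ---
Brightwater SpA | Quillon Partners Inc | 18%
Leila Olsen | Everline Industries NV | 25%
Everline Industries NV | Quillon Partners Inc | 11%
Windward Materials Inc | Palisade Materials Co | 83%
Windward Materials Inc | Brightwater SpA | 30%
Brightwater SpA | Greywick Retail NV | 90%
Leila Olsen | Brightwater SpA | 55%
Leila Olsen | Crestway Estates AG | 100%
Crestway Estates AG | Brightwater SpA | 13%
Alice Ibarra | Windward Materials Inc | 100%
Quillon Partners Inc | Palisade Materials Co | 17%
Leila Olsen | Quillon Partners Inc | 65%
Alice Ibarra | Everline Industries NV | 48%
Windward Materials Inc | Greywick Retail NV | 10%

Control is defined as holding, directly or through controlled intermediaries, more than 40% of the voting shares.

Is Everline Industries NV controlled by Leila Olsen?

Leila holds 100% of Crestway, so Leila controls Crestway.
Leila and Crestway together hold 55% + 13% = 68% of Brightwater, so Leila controls Brightwater.
Leila and Brightwater together hold 65% + 18% = 83% of Quillon, so Leila controls Quillon.
Brightwater holds 90% of Greywick, so Leila controls Greywick.
In Everline, Leila's side holds only 25%, not > 40%.
So Leila does not control Everline.

No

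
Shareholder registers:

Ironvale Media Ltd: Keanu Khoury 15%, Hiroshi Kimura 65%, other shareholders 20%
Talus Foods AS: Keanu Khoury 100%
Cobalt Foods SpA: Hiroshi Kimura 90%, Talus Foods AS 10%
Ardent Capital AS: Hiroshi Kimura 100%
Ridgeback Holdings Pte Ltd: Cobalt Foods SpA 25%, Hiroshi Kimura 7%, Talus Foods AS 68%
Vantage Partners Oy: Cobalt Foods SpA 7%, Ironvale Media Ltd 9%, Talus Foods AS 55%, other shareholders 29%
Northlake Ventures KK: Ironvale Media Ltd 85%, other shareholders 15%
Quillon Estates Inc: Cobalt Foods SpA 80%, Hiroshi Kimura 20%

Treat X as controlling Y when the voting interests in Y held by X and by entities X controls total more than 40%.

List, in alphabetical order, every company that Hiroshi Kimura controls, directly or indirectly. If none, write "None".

Hiroshi holds 65% of Ironvale, so Hiroshi controls Ironvale.
Hiroshi holds 90% of Cobalt, so Hiroshi controls Cobalt.
Hiroshi holds 100% of Ardent, so Hiroshi controls Ardent.
Ironvale holds 85% of Northlake, so Hiroshi controls Northlake.
Cobalt and Hiroshi together hold 80% + 20% = 100% of Quillon, so Hiroshi controls Quillon.
No other company's threshold is met.

Ardent Capital AS, Cobalt Foods SpA, Ironvale Media Ltd, Northlake Ventures KK, Quillon Estates Inc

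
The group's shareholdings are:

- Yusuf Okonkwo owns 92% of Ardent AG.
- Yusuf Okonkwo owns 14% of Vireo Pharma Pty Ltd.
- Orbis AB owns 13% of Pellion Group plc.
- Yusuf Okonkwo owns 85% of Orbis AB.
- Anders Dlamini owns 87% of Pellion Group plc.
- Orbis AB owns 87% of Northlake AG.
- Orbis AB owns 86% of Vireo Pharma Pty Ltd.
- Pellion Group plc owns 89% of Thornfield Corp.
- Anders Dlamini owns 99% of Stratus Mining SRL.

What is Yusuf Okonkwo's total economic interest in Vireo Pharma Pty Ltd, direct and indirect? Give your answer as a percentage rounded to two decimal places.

87.10%

Yusuf reaches Vireo along 2 paths.
Direct stake: 14% = 14%.
Via Orbis: 85% × 86% = 73.1%.
Total: 14% + 73.1% = 87.1%.
Rounded: 87.10%.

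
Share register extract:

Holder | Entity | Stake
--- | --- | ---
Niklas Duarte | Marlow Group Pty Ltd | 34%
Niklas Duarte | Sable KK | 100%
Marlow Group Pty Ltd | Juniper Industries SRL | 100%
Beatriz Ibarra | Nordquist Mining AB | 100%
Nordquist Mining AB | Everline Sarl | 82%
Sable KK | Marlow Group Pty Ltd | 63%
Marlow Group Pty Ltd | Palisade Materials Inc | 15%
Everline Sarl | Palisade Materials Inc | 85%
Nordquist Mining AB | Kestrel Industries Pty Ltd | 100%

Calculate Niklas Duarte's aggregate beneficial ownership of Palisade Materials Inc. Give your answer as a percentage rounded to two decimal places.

Niklas reaches Palisade along 2 paths.
Via Marlow: 34% × 15% = 5.1%.
Via Sable → Marlow: 100% × 63% × 15% = 9.45%.
Total: 5.1% + 9.45% = 14.55%.

14.55%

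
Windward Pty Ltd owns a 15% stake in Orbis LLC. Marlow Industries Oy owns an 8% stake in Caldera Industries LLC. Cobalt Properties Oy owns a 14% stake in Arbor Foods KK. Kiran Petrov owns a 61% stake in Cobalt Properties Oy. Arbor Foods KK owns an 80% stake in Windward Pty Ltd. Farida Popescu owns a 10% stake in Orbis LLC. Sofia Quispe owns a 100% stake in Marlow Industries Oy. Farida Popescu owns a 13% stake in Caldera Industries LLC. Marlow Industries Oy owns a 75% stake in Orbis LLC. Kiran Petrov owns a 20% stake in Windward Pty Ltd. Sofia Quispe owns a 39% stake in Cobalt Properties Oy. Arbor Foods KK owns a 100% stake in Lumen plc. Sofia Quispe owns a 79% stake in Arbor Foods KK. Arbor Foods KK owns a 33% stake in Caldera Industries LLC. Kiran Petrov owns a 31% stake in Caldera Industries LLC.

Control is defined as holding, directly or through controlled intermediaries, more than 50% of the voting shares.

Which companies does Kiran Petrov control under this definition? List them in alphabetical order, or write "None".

Cobalt Properties Oy

Kiran holds 61% of Cobalt, so Kiran controls Cobalt.
No other company's threshold is met.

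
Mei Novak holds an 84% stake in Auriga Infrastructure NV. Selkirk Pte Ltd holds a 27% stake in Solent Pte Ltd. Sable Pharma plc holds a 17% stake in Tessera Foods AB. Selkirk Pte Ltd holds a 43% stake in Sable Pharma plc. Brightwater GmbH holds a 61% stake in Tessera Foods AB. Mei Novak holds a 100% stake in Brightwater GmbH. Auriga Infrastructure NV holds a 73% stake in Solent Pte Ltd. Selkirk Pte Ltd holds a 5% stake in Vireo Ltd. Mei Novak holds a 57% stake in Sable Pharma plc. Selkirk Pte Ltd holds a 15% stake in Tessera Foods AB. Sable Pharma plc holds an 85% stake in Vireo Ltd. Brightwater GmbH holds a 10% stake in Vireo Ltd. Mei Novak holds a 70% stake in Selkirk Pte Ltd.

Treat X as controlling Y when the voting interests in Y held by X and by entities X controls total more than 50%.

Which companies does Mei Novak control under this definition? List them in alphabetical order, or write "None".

Mei holds 100% of Brightwater, so Mei controls Brightwater.
Mei holds 70% of Selkirk, so Mei controls Selkirk.
Mei holds 84% of Auriga, so Mei controls Auriga.
Selkirk and Mei together hold 43% + 57% = 100% of Sable, so Mei controls Sable.
Sable and Brightwater and Selkirk together hold 85% + 10% + 5% = 100% of Vireo, so Mei controls Vireo.
Brightwater and Sable and Selkirk together hold 61% + 17% + 15% = 93% of Tessera, so Mei controls Tessera.
Selkirk and Auriga together hold 27% + 73% = 100% of Solent, so Mei controls Solent.

Auriga Infrastructure NV, Brightwater GmbH, Sable Pharma plc, Selkirk Pte Ltd, Solent Pte Ltd, Tessera Foods AB, Vireo Ltd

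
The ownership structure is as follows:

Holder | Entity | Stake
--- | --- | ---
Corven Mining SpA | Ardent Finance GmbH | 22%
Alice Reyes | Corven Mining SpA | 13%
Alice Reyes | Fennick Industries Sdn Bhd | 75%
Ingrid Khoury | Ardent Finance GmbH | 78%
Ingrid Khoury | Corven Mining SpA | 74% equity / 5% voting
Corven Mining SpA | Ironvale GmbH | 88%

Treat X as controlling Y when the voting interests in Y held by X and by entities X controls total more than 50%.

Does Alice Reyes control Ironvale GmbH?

Alice holds 75% of Fennick, so Alice controls Fennick.
Neither Alice nor any entity Alice controls holds any voting interest in Ironvale.
So Alice does not control Ironvale.

No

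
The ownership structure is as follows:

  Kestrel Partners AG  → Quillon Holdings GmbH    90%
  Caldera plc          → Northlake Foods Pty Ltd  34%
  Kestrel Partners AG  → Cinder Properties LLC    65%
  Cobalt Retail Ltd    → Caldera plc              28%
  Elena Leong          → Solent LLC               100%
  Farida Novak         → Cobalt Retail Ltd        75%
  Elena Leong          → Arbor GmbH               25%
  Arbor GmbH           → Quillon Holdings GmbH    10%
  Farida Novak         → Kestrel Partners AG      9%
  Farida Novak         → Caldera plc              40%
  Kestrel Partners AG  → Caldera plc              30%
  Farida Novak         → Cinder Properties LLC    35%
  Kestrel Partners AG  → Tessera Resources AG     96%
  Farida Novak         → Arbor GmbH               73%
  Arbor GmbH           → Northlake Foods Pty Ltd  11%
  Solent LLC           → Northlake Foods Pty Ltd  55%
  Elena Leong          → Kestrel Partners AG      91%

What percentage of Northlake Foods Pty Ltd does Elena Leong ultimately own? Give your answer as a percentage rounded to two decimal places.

Elena reaches Northlake along 3 paths.
Via Solent: 100% × 55% = 55%.
Via Kestrel → Caldera: 91% × 30% × 34% = 9.282%.
Via Arbor: 25% × 11% = 2.75%.
Total: 55% + 9.282% + 2.75% = 67.032%.
Rounded: 67.03%.

67.03%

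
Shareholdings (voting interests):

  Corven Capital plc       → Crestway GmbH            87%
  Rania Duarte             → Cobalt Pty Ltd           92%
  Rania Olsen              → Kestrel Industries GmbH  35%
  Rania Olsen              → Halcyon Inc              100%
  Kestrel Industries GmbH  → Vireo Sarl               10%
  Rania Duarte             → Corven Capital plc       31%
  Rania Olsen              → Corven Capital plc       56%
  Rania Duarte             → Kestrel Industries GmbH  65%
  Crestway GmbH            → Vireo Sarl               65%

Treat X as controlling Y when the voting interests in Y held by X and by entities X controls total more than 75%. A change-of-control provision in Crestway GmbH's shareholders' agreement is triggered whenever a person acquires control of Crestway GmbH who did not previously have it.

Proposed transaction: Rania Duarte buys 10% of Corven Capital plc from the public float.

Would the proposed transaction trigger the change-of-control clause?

No

The purchase changes only Rania Duarte's holdings, so Rania Duarte is the only person who could newly come to control Crestway.
Rania Duarte holds 92% of Cobalt, so Rania Duarte controls Cobalt.
Neither Rania Duarte nor any entity Rania Duarte controls holds any voting interest in Crestway.
So before the transaction, Rania Duarte does not control Crestway.
After the purchase, Rania Duarte's direct stake in Corven rises to 31% + 10% = 41%.
Rania Duarte's side now holds 41% of Corven, not > 75%, so Rania Duarte still does not control Corven.
After the transaction, neither Rania Duarte nor any entity Rania Duarte controls holds a voting interest in Crestway, so Rania Duarte still does not control it.
No new person acquires control, so the clause is not triggered.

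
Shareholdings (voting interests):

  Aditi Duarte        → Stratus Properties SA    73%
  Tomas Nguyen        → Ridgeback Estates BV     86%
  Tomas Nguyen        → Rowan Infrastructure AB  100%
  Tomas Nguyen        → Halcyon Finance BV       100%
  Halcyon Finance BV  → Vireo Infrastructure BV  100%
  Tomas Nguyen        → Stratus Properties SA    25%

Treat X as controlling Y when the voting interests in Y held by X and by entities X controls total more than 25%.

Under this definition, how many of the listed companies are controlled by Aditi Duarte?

1

Aditi holds 73% of Stratus, so Aditi controls Stratus.
No other company's threshold is met.
Aditi controls 1 company.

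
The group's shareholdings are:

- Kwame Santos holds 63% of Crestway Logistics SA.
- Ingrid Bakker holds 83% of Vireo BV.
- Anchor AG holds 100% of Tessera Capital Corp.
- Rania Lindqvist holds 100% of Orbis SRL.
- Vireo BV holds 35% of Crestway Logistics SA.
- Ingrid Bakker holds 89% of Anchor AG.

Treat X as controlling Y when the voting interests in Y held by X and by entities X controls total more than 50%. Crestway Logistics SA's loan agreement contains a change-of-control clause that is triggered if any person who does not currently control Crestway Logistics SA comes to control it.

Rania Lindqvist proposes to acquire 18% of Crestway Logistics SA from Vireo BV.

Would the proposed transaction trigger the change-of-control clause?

The purchase adds only to Rania's holdings (Vireo's stake shrinks), so Rania is the only person who could newly come to control Crestway.
Rania holds 100% of Orbis, so Rania controls Orbis.
Neither Rania nor any entity Rania controls holds any voting interest in Crestway.
So before the transaction, Rania does not control Crestway.
After the purchase, Rania holds 18% of Crestway directly, and Vireo's stake falls to 17%.
After the transaction, Rania's side holds 18% of Crestway, not > 50%, so Rania still does not control Crestway.
No new person acquires control, so the clause is not triggered.

No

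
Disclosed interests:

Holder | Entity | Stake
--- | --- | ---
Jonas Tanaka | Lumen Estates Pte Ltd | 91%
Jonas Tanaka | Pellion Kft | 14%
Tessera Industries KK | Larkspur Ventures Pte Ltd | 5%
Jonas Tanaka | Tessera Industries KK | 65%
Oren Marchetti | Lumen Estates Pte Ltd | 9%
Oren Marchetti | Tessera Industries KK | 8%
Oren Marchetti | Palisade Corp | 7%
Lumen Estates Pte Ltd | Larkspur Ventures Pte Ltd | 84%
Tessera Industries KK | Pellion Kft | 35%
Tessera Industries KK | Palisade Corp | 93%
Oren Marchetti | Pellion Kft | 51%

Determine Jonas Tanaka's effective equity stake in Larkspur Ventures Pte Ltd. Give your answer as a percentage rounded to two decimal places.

Jonas reaches Larkspur along 2 paths.
Via Lumen: 91% × 84% = 76.44%.
Via Tessera: 65% × 5% = 3.25%.
Total: 76.44% + 3.25% = 79.69%.

79.69%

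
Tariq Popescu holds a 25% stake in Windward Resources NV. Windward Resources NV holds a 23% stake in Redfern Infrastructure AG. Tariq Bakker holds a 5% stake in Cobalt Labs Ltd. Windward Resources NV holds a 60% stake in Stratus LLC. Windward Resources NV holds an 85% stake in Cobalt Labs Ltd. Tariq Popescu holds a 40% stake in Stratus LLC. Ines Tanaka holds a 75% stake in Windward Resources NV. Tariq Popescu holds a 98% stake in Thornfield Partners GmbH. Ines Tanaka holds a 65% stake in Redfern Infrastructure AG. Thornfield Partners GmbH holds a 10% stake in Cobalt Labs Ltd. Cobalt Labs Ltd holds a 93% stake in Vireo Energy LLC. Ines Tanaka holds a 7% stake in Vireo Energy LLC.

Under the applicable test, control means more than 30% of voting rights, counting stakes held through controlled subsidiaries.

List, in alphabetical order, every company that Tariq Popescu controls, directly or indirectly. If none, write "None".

Tariq Popescu holds 98% of Thornfield, so Tariq Popescu controls Thornfield.
Tariq Popescu holds 40% of Stratus, so Tariq Popescu controls Stratus.
No other company's threshold is met.

Stratus LLC, Thornfield Partners GmbH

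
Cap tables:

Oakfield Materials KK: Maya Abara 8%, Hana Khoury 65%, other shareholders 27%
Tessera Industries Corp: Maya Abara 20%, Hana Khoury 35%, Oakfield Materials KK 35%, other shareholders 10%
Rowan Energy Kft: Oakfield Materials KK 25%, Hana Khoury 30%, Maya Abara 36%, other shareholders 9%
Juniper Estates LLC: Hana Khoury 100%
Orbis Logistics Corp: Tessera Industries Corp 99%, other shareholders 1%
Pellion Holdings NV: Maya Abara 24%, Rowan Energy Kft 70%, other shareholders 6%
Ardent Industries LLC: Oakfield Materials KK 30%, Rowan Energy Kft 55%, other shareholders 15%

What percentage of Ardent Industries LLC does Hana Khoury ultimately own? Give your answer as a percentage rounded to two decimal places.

44.94%

Hana reaches Ardent along 3 paths.
Via Oakfield: 65% × 30% = 19.5%.
Via Oakfield → Rowan: 65% × 25% × 55% = 8.9375%.
Via Rowan: 30% × 55% = 16.5%.
Total: 19.5% + 8.9375% + 16.5% = 44.9375%.
Rounded: 44.94%.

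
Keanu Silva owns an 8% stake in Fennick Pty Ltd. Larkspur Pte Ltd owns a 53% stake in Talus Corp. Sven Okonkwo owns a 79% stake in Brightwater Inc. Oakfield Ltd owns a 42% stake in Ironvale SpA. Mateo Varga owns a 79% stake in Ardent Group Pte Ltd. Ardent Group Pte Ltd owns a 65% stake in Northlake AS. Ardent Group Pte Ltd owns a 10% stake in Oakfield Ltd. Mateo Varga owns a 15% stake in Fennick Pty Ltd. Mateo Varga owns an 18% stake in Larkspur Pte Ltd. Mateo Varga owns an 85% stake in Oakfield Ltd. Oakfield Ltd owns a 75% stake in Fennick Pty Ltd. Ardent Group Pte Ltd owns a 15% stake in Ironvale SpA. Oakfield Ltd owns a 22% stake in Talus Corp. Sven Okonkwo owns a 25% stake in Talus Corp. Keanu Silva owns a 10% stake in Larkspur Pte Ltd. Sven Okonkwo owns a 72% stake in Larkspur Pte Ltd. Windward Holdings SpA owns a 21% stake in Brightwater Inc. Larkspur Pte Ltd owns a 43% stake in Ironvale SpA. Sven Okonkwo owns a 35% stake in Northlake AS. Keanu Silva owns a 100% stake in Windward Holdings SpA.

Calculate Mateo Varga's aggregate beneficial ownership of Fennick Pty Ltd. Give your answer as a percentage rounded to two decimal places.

Mateo reaches Fennick along 3 paths.
Direct stake: 15% = 15%.
Via Oakfield: 85% × 75% = 63.75%.
Via Ardent → Oakfield: 79% × 10% × 75% = 5.925%.
Total: 15% + 63.75% + 5.925% = 84.675%.
Rounded: 84.68%.

84.68%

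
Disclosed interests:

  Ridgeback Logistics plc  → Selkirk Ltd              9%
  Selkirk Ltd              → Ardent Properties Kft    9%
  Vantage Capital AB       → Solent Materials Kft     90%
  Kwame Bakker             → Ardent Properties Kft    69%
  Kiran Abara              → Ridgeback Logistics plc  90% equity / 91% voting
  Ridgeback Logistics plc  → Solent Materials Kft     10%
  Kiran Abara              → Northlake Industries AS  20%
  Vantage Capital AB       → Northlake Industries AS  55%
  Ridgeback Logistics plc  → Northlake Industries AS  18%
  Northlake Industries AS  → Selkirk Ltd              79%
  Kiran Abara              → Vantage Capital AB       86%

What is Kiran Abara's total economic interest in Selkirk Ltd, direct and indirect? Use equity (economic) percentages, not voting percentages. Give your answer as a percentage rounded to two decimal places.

74.07%

Kiran reaches Selkirk along 4 paths.
Via Northlake: 20% × 79% = 15.8%.
Via Ridgeback → Northlake: 90% × 18% × 79% = 12.798%.
Via Vantage → Northlake: 86% × 55% × 79% = 37.367%.
Via Ridgeback: 90% × 9% = 8.1%.
Total: 15.8% + 12.798% + 37.367% + 8.1% = 74.065%.
Rounded: 74.07%.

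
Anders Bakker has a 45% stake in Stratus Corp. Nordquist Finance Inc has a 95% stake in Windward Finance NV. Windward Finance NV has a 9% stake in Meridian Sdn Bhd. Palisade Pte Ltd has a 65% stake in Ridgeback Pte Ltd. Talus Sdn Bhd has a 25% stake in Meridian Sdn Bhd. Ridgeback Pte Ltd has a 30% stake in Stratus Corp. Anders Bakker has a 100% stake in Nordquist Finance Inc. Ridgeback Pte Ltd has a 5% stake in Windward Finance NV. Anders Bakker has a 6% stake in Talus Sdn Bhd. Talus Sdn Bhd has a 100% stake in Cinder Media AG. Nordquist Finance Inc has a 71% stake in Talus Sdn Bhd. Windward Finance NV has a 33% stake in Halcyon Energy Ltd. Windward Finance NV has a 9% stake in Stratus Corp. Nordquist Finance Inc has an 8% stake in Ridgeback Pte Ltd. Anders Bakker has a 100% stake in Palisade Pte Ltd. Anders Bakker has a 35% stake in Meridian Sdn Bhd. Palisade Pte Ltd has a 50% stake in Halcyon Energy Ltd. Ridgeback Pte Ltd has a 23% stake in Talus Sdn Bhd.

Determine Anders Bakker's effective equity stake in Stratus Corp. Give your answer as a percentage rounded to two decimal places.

75.78%

Anders reaches Stratus along 6 paths.
Via Palisade → Ridgeback → Windward: 100% × 65% × 5% × 9% = 0.2925%.
Via Nordquist → Ridgeback → Windward: 100% × 8% × 5% × 9% = 0.036%.
Via Nordquist → Windward: 100% × 95% × 9% = 8.55%.
Via Palisade → Ridgeback: 100% × 65% × 30% = 19.5%.
Via Nordquist → Ridgeback: 100% × 8% × 30% = 2.4%.
Direct stake: 45% = 45%.
Total: 0.2925% + 0.036% + 8.55% + 19.5% + 2.4% + 45% = 75.7785%.
Rounded: 75.78%.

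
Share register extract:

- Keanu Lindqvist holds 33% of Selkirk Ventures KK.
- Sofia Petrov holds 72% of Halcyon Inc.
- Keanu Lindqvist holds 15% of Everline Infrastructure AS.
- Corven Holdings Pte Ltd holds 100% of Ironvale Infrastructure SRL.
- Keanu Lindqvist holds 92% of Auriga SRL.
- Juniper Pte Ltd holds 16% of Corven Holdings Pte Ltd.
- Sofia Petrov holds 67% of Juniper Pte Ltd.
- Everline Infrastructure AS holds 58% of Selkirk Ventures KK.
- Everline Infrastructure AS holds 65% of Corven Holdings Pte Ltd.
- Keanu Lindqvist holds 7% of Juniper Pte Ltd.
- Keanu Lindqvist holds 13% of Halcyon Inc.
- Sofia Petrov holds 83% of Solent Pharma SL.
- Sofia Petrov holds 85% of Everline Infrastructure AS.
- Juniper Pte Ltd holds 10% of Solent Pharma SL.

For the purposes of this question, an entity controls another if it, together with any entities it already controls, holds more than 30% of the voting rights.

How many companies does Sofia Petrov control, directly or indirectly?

Sofia holds 67% of Juniper, so Sofia controls Juniper.
Sofia holds 85% of Everline, so Sofia controls Everline.
Juniper and Everline together hold 16% + 65% = 81% of Corven, so Sofia controls Corven.
Sofia holds 72% of Halcyon, so Sofia controls Halcyon.
Everline holds 58% of Selkirk, so Sofia controls Selkirk.
Juniper and Sofia together hold 10% + 83% = 93% of Solent, so Sofia controls Solent.
Corven holds 100% of Ironvale, so Sofia controls Ironvale.
No other company's threshold is met.
Sofia controls 7 companies.

7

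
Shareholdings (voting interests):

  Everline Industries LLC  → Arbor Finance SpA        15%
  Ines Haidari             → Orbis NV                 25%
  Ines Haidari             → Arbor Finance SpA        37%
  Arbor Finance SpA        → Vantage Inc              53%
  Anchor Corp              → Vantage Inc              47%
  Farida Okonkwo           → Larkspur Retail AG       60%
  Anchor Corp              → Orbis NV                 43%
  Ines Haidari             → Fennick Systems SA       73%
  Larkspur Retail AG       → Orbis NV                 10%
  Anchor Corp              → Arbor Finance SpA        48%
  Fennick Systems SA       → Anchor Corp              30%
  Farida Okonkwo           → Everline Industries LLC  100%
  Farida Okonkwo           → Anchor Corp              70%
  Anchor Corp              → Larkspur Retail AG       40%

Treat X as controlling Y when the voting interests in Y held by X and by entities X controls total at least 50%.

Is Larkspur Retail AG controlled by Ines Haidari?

Ines holds 73% of Fennick, so Ines controls Fennick.
Neither Ines nor any entity Ines controls holds any voting interest in Larkspur.
So Ines does not control Larkspur.

No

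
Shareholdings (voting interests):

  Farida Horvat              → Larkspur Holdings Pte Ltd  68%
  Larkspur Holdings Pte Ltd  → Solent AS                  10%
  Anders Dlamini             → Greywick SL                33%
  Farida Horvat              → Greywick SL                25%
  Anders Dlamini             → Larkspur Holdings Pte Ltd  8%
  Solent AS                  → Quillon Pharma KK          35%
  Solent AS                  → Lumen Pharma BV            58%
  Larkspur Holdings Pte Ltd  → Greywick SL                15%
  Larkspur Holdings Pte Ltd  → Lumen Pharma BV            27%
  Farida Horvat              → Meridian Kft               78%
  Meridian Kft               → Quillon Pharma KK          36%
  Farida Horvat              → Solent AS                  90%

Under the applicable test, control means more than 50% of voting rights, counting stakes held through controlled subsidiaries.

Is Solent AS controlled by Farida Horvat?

Farida holds 68% of Larkspur, so Farida controls Larkspur.
Farida and Larkspur together hold 90% + 10% = 100% of Solent, so Farida controls Solent.

Yes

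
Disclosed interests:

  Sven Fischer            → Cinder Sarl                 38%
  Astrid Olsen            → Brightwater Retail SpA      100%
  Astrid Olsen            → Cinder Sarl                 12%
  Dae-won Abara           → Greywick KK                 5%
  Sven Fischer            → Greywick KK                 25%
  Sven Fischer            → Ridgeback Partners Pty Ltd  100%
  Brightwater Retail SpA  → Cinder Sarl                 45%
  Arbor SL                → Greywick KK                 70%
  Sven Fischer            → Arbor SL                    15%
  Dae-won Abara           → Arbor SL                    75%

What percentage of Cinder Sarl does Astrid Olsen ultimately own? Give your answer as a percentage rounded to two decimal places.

57.00%

Astrid reaches Cinder along 2 paths.
Via Brightwater: 100% × 45% = 45%.
Direct stake: 12% = 12%.
Total: 45% + 12% = 57%.
Rounded: 57.00%.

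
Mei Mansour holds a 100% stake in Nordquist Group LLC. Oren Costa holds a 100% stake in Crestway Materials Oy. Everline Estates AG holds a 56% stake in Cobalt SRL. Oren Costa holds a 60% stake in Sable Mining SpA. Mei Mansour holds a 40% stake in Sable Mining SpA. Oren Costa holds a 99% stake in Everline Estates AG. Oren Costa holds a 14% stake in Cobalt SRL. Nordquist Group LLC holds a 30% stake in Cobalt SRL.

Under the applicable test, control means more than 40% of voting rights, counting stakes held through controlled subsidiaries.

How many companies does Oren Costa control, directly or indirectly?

4

Oren holds 99% of Everline, so Oren controls Everline.
Oren holds 100% of Crestway, so Oren controls Crestway.
Oren holds 60% of Sable, so Oren controls Sable.
Everline and Oren together hold 56% + 14% = 70% of Cobalt, so Oren controls Cobalt.
No other company's threshold is met.
Oren controls 4 companies.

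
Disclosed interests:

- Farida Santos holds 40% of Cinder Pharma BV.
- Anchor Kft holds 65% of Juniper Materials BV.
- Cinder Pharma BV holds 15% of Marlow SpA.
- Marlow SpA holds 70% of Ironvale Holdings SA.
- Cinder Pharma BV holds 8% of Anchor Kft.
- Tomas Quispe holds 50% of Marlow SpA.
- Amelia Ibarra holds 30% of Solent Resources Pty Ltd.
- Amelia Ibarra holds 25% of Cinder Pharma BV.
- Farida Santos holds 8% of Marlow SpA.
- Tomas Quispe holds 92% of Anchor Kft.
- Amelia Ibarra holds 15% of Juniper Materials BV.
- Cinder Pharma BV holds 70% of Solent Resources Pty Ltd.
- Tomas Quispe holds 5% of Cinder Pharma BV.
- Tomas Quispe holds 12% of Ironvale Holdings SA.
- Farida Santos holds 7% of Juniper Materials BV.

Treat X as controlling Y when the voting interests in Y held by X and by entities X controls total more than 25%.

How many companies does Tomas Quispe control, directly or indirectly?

4

Tomas holds 50% of Marlow, so Tomas controls Marlow.
Tomas holds 92% of Anchor, so Tomas controls Anchor.
Tomas and Marlow together hold 12% + 70% = 82% of Ironvale, so Tomas controls Ironvale.
Anchor holds 65% of Juniper, so Tomas controls Juniper.
No other company's threshold is met.
Tomas controls 4 companies.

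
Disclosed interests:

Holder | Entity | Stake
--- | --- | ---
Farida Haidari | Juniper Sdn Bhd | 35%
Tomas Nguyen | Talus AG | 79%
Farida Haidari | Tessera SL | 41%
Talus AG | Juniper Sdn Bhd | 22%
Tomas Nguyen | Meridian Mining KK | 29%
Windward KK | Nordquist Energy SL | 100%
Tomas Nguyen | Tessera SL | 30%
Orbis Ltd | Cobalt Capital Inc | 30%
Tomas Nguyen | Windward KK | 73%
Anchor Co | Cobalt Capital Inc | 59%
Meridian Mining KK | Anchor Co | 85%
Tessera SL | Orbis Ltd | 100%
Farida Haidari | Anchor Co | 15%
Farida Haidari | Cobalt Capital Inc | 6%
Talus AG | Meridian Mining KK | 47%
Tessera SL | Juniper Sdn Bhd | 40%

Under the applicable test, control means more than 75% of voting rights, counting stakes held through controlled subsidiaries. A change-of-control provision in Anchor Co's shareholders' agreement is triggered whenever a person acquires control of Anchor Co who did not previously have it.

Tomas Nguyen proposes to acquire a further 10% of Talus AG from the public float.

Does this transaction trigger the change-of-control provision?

No

The purchase changes only Tomas's holdings, so Tomas is the only person who could newly come to control Anchor.
Tomas holds 79% of Talus, so Tomas controls Talus.
Tomas and Talus together hold 29% + 47% = 76% of Meridian, so Tomas controls Meridian.
Meridian holds 85% of Anchor, so Tomas controls Anchor.
So Tomas already controls Anchor before the transaction.
After the purchase, Tomas's direct stake in Talus rises to 79% + 10% = 89%.
Tomas controlled Anchor already, so this is not a new person acquiring control; every other person's position is unchanged or reduced.
No new person acquires control, so the clause is not triggered.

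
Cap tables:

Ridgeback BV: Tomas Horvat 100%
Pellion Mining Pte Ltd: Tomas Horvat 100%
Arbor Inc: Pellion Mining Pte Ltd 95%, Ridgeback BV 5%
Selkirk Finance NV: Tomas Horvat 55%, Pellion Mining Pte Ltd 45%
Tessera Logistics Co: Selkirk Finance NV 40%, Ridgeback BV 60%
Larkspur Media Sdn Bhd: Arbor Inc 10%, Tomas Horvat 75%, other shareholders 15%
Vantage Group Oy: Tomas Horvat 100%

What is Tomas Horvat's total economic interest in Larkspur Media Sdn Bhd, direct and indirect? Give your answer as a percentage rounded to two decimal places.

85.00%

Tomas reaches Larkspur along 3 paths.
Via Pellion → Arbor: 100% × 95% × 10% = 9.5%.
Via Ridgeback → Arbor: 100% × 5% × 10% = 0.5%.
Direct stake: 75% = 75%.
Total: 9.5% + 0.5% + 75% = 85%.
Rounded: 85.00%.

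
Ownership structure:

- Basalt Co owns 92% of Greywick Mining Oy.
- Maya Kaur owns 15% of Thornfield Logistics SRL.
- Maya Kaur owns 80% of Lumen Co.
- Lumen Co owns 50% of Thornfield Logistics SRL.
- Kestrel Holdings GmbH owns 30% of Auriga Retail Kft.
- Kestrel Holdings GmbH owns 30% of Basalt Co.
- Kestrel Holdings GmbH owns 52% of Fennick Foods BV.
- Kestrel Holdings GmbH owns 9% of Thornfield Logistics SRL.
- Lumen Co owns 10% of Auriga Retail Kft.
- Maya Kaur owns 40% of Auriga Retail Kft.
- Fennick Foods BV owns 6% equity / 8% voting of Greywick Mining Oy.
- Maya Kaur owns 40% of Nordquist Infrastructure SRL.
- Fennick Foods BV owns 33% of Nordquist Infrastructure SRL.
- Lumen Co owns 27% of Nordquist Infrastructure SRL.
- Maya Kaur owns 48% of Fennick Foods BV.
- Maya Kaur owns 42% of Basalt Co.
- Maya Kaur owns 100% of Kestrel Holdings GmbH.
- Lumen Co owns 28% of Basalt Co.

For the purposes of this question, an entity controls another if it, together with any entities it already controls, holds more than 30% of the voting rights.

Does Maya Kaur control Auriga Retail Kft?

Maya holds 80% of Lumen, so Maya controls Lumen.
Maya holds 100% of Kestrel, so Maya controls Kestrel.
Lumen and Maya and Kestrel together hold 10% + 40% + 30% = 80% of Auriga, so Maya controls Auriga.

Yes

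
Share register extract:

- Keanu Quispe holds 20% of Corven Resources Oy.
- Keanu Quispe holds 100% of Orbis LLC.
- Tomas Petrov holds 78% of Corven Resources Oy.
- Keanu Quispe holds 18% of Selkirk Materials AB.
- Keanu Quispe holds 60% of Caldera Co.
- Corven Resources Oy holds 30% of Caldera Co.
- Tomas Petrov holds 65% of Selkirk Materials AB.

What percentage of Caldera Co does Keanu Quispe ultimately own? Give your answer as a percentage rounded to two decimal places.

Keanu reaches Caldera along 2 paths.
Direct stake: 60% = 60%.
Via Corven: 20% × 30% = 6%.
Total: 60% + 6% = 66%.
Rounded: 66.00%.

66.00%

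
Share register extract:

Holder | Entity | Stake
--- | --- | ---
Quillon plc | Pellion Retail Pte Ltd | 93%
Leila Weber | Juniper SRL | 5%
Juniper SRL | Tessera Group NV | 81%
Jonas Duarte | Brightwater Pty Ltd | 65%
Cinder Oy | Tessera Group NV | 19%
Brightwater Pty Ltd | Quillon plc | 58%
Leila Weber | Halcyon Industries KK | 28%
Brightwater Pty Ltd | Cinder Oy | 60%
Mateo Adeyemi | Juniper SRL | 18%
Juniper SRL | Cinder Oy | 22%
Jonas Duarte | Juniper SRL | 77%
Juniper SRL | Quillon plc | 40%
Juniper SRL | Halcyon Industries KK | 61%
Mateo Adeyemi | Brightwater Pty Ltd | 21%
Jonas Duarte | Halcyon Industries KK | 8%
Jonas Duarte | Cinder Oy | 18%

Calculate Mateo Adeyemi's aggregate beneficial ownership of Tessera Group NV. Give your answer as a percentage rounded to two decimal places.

Mateo reaches Tessera along 3 paths.
Via Brightwater → Cinder: 21% × 60% × 19% = 2.394%.
Via Juniper → Cinder: 18% × 22% × 19% = 0.7524%.
Via Juniper: 18% × 81% = 14.58%.
Total: 2.394% + 0.7524% + 14.58% = 17.7264%.
Rounded: 17.73%.

17.73%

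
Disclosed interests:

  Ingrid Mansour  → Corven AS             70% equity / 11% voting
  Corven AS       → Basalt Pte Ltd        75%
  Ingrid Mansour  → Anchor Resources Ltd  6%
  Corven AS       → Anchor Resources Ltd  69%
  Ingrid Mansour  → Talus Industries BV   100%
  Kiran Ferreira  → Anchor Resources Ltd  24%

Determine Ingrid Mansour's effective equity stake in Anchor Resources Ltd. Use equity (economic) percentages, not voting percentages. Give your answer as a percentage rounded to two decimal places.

Ingrid reaches Anchor along 2 paths.
Via Corven: 70% × 69% = 48.3%.
Direct stake: 6% = 6%.
Total: 48.3% + 6% = 54.3%.
Rounded: 54.30%.

54.30%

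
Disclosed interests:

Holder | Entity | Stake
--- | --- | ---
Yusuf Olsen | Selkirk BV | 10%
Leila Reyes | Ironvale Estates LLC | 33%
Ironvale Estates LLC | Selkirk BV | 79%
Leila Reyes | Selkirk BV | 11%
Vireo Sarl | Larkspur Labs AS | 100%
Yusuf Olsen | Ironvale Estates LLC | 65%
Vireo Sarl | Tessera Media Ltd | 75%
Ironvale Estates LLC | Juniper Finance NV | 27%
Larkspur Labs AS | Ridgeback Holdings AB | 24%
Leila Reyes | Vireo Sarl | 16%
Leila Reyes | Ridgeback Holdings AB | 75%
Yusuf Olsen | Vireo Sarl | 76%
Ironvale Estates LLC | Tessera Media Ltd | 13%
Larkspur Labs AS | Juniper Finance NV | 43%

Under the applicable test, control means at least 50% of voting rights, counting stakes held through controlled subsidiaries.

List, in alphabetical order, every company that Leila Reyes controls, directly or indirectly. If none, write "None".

Leila holds 75% of Ridgeback, so Leila controls Ridgeback.
No other company's threshold is met.

Ridgeback Holdings AB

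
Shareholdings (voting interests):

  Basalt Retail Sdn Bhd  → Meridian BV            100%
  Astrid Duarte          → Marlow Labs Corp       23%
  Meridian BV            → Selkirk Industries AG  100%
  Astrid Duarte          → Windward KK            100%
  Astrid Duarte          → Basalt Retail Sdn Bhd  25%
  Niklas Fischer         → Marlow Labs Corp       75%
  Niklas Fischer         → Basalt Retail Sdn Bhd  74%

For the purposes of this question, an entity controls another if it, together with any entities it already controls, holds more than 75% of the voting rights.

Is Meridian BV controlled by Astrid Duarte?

No

Astrid holds 100% of Windward, so Astrid controls Windward.
Neither Astrid nor any entity Astrid controls holds any voting interest in Meridian.
So Astrid does not control Meridian.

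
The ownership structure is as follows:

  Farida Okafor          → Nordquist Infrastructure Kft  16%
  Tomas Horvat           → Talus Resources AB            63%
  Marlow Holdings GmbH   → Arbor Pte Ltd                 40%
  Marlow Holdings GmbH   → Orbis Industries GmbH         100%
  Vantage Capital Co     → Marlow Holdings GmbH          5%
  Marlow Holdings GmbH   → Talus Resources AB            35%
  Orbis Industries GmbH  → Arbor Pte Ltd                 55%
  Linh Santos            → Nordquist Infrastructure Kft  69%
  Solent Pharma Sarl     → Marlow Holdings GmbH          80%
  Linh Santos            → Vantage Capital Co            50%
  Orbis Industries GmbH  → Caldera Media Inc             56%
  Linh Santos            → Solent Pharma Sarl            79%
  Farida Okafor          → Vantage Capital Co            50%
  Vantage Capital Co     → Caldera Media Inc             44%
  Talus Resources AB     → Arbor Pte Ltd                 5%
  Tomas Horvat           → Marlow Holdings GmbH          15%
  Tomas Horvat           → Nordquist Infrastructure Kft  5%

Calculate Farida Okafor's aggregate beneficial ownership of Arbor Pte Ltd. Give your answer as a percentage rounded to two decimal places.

2.42%

Farida reaches Arbor along 3 paths.
Via Vantage → Marlow: 50% × 5% × 40% = 1%.
Via Vantage → Marlow → Orbis: 50% × 5% × 100% × 55% = 1.375%.
Via Vantage → Marlow → Talus: 50% × 5% × 35% × 5% = 0.04375%.
Total: 1% + 1.375% + 0.04375% = 2.41875%.
Rounded: 2.42%.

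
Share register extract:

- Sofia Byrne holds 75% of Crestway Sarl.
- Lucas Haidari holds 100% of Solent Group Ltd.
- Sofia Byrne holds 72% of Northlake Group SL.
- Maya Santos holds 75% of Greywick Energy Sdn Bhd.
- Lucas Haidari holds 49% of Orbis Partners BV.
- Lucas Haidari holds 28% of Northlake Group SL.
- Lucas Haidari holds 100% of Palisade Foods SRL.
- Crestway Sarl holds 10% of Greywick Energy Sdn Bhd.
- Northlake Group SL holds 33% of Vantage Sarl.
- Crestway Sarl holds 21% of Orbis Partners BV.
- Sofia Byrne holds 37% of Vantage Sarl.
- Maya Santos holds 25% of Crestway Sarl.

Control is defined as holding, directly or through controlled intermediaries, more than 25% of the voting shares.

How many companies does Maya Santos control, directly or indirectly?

Maya holds 75% of Greywick, so Maya controls Greywick.
No other company's threshold is met.
Maya controls 1 company.

1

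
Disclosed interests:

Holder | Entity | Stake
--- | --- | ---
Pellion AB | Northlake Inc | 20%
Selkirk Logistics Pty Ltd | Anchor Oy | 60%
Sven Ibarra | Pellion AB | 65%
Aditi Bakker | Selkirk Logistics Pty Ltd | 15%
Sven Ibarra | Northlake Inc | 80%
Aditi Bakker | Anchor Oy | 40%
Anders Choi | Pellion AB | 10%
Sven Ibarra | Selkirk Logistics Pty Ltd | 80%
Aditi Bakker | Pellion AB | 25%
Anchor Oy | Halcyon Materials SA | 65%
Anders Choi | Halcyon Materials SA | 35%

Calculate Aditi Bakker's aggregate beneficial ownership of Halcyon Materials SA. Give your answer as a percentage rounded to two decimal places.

Aditi reaches Halcyon along 2 paths.
Via Selkirk → Anchor: 15% × 60% × 65% = 5.85%.
Via Anchor: 40% × 65% = 26%.
Total: 5.85% + 26% = 31.85%.

31.85%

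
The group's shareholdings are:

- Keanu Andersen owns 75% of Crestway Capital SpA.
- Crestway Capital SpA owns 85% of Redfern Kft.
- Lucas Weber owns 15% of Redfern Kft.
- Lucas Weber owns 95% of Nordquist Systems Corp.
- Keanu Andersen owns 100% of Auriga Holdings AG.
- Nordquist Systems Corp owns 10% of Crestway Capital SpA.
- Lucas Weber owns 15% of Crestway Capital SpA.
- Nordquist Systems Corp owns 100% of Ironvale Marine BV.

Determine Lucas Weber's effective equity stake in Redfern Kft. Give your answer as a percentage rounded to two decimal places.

Lucas reaches Redfern along 3 paths.
Via Crestway: 15% × 85% = 12.75%.
Via Nordquist → Crestway: 95% × 10% × 85% = 8.075%.
Direct stake: 15% = 15%.
Total: 12.75% + 8.075% + 15% = 35.825%.
Rounded: 35.83%.

35.83%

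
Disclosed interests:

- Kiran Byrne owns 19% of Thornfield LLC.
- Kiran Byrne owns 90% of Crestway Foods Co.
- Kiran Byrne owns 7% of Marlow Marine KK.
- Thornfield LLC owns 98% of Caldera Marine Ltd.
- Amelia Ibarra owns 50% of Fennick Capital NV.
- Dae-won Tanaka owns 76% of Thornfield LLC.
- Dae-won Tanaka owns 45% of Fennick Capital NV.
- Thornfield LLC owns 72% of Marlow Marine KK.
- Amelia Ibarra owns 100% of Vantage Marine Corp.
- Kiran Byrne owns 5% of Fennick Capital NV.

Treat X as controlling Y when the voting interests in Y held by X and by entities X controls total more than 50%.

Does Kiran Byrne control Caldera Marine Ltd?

No

Kiran holds 90% of Crestway, so Kiran controls Crestway.
Neither Kiran nor any entity Kiran controls holds any voting interest in Caldera.
So Kiran does not control Caldera.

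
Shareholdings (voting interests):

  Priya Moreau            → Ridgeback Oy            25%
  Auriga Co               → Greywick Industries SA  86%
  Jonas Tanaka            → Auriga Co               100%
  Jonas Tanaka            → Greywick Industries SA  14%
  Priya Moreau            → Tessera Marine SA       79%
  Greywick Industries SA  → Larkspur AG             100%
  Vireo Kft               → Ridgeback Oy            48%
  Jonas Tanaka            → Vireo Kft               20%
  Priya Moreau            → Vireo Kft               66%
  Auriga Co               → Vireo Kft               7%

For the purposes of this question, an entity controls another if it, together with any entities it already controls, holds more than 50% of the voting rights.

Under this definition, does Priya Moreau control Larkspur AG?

Priya holds 79% of Tessera, so Priya controls Tessera.
Priya holds 66% of Vireo, so Priya controls Vireo.
Vireo and Priya together hold 48% + 25% = 73% of Ridgeback, so Priya controls Ridgeback.
Neither Priya nor any entity Priya controls holds any voting interest in Larkspur.
So Priya does not control Larkspur.

No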